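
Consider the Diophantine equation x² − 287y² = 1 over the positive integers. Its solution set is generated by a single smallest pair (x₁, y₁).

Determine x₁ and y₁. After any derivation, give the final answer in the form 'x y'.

[16; 1,15,1,32] for √287; ℓ=4 ⇒ convergent index 3
i=0: a=16 ⇒ p=16, q=1
i=1: a=1 ⇒ p=17, q=1
i=2: a=15 ⇒ p=271, q=16
i=3: a=1 ⇒ p=288, q=17
(x₁, y₁) = (288, 17);  288² − 287·17² = 1 ✓

288 17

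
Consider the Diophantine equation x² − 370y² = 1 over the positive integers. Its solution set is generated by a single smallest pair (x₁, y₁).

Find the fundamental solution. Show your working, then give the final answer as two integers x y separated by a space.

√370 = [19; 4,4,38, …], period ℓ=3 (odd) → k=5
step 0: (19, 1)  from 19·(1,0) + (0,1)
…
step 3: (12503, 650)  from 38·(327,17) + (77,4)
step 4: (50339, 2617)  from 4·(12503,650) + (327,17)
step 5: (213859, 11118)  from 4·(50339,2617) + (12503,650)
(x₁, y₁) = (213859, 11118);  213859² − 370·11118² = 1 ✓

213859 11118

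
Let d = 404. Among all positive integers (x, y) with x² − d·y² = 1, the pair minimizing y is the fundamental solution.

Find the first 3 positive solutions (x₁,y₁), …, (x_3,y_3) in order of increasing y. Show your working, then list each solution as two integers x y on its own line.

√404 → a₀=20, period (10,40); ℓ=2 even so k=1
i=0: a=20 ⇒ p=20, q=1
i=1: a=10 ⇒ p=201, q=10
(x₁, y₁) = (201, 10);  201² − 404·10² = 1 ✓
k=2:  x_2 = 201·201+404·10·10 = 80801,  y_2 = 201·10+10·201 = 4020
k=3:  x_3 = 201·80801+404·10·4020 = 32481801,  y_3 = 201·4020+10·80801 = 1616030

201 10
80801 4020
32481801 1616030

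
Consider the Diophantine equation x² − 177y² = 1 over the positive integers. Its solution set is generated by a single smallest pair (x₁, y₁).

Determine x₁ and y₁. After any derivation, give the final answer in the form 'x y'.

√177 = [13; 3,3,2,8,2,3,3,26, …], period ℓ=8 (even) → k=7
a_0=13:  p_0=13·1+0=13,  q_0=13·0+1=1
a_1=3:  p_1=3·13+1=40,  q_1=3·1+0=3
a_2=3:  p_2=3·40+13=133,  q_2=3·3+1=10
…
a_5=2:  p_5=2·2581+306=5468,  q_5=2·194+23=411
a_6=3:  p_6=3·5468+2581=18985,  q_6=3·411+194=1427
a_7=3:  p_7=3·18985+5468=62423,  q_7=3·1427+411=4692
→ (62423, 4692).  Check: 62423²=3896630929, 177·4692²=3896630928, difference 1.

62423 4692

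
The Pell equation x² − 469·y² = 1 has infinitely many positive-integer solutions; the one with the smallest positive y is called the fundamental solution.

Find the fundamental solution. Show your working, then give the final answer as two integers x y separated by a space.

137215 6336

√469 = [21; 1,1,1,10,6,10,1,1,1,42, …], period ℓ=10 (even) → k=9
k=0  a_k=21  p_k/q_k = 21/1
k=1  a_k=1  p_k/q_k = 22/1
k=2  a_k=1  p_k/q_k = 43/2
k=3  a_k=1  p_k/q_k = 65/3
k=4  a_k=10  p_k/q_k = 693/32
…
k=6  a_k=10  p_k/q_k = 42923/1982
k=7  a_k=1  p_k/q_k = 47146/2177
k=8  a_k=1  p_k/q_k = 90069/4159
k=9  a_k=1  p_k/q_k = 137215/6336
fundamental: x₁=137215, y₁=6336  (since 18827956225 − 469·40144896 = 1)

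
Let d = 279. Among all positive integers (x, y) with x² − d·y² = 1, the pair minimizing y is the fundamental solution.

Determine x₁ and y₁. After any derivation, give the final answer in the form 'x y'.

1520 91

√279 = [16; 1,2,2,1,2,2,1,32, …], period ℓ=8 (even) → k=7
k=0  a_k=16  p_k/q_k = 16/1
…
k=3  a_k=2  p_k/q_k = 117/7
…
k=5  a_k=2  p_k/q_k = 451/27
k=6  a_k=2  p_k/q_k = 1069/64
k=7  a_k=1  p_k/q_k = 1520/91
→ (1520, 91).  Check: 1520²=2310400, 279·91²=2310399, difference 1.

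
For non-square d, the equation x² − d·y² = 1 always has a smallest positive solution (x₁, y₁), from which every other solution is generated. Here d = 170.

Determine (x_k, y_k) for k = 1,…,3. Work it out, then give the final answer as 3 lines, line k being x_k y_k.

[13; 26] for √170; ℓ=1 ⇒ convergent index 1
i=0: a=13 ⇒ p=13, q=1
i=1: a=26 ⇒ p=339, q=26
(x₁, y₁) = (339, 26);  339² − 170·26² = 1 ✓
(339+26√170)^2 = 229841 + 17628√170
(339+26√170)^3 = 155831859 + 11951758√170

339 26
229841 17628
155831859 11951758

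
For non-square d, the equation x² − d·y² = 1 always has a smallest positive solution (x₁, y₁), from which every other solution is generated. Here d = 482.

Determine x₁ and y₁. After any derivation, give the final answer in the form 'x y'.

483 22

√482 = [21; 1,20,1,42, …], period ℓ=4 (even) → k=3
a_0=21:  p_0=21·1+0=21,  q_0=21·0+1=1
a_1=1:  p_1=1·21+1=22,  q_1=1·1+0=1
a_2=20:  p_2=20·22+21=461,  q_2=20·1+1=21
a_3=1:  p_3=1·461+22=483,  q_3=1·21+1=22
→ (483, 22).  Check: 483²=233289, 482·22²=233288, difference 1.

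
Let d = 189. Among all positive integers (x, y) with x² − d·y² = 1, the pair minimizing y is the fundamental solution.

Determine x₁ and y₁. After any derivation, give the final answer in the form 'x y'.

d=189: √d = [13; 1,2,1,26] (ℓ=4, even), read p_3/q_3
k=0  a_k=13  p_k/q_k = 13/1
k=1  a_k=1  p_k/q_k = 14/1
k=2  a_k=2  p_k/q_k = 41/3
k=3  a_k=1  p_k/q_k = 55/4
fundamental: x₁=55, y₁=4  (since 3025 − 189·16 = 1)

55 4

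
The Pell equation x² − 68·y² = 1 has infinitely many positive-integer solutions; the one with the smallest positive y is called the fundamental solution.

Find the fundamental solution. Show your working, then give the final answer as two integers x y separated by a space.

d=68: √d = [8; 4,16] (ℓ=2, even), read p_1/q_1
step 0: (8, 1)  from 8·(1,0) + (0,1)
step 1: (33, 4)  from 4·(8,1) + (1,0)
fundamental: x₁=33, y₁=4  (since 1089 − 68·16 = 1)

33 4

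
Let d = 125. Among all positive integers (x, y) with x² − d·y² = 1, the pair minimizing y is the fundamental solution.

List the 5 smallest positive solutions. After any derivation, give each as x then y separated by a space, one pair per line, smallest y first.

930249 83204
1730726404001 154800875592
3220013013190122249 288006719437081612
5990827771012465337616001 535835925499096664087184
11145923086309929722690704506249 996921667718930338621440576020

√125 = [11; 5,1,1,5,22, …], period ℓ=5 (odd) → k=9
a_0=11:  p_0=11·1+0=11,  q_0=11·0+1=1
…
a_2=1:  p_2=1·56+11=67,  q_2=1·5+1=6
a_3=1:  p_3=1·67+56=123,  q_3=1·6+5=11
a_4=5:  p_4=5·123+67=682,  q_4=5·11+6=61
a_5=22:  p_5=22·682+123=15127,  q_5=22·61+11=1353
…
a_7=1:  p_7=1·76317+15127=91444,  q_7=1·6826+1353=8179
a_8=1:  p_8=1·91444+76317=167761,  q_8=1·8179+6826=15005
a_9=5:  p_9=5·167761+91444=930249,  q_9=5·15005+8179=83204
→ (930249, 83204).  Check: 930249²=865363202001, 125·83204²=865363202000, difference 1.
(x_2, y_2) = (930249·930249 + 125·83204·83204, 930249·83204 + 83204·930249) = (1730726404001, 154800875592)
(x_3, y_3) = (930249·1730726404001 + 125·83204·154800875592, 930249·154800875592 + 83204·1730726404001) = (3220013013190122249, 288006719437081612)
(x_4, y_4) = (930249·3220013013190122249 + 125·83204·288006719437081612, 930249·288006719437081612 + 83204·3220013013190122249) = (5990827771012465337616001, 535835925499096664087184)
(x_5, y_5) = (930249·5990827771012465337616001 + 125·83204·535835925499096664087184, 930249·535835925499096664087184 + 83204·5990827771012465337616001) = (11145923086309929722690704506249, 996921667718930338621440576020)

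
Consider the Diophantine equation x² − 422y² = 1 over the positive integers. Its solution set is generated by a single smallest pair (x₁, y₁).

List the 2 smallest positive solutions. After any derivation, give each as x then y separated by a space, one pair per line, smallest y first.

7022501 341850
98631040590001 4801283933700

[20; 1,1,5,2,1,…,1,1,40] for √422; ℓ=14 ⇒ convergent index 13
a_0=20:  p_0=20·1+0=20,  q_0=20·0+1=1
a_1=1:  p_1=1·20+1=21,  q_1=1·1+0=1
…
a_3=5:  p_3=5·41+21=226,  q_3=5·2+1=11
…
a_7=20:  p_7=20·2650+719=53719,  q_7=20·129+35=2615
a_8=3:  p_8=3·53719+2650=163807,  q_8=3·2615+129=7974
…
a_10=2:  p_10=2·217526+163807=598859,  q_10=2·10589+7974=29152
…
a_12=1:  p_12=1·3211821+598859=3810680,  q_12=1·156349+29152=185501
a_13=1:  p_13=1·3810680+3211821=7022501,  q_13=1·185501+156349=341850
(x₁, y₁) = (7022501, 341850);  7022501² − 422·341850² = 1 ✓
(7022501+341850√422)^2 = 98631040590001 + 4801283933700√422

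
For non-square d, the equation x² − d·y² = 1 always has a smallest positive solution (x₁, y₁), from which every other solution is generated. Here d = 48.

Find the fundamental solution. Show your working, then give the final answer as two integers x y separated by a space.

[6; 1,12] for √48; ℓ=2 ⇒ convergent index 1
a_0=6:  p_0=6·1+0=6,  q_0=6·0+1=1
a_1=1:  p_1=1·6+1=7,  q_1=1·1+0=1
(x₁, y₁) = (7, 1);  7² − 48·1² = 1 ✓

7 1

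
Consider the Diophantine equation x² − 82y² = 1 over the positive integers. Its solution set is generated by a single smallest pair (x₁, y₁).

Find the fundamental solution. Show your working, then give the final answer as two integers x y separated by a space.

[9; 18] for √82; ℓ=1 ⇒ convergent index 1
a_0=9:  p_0=9·1+0=9,  q_0=9·0+1=1
a_1=18:  p_1=18·9+1=163,  q_1=18·1+0=18
fundamental: x₁=163, y₁=18  (since 26569 − 82·324 = 1)

163 18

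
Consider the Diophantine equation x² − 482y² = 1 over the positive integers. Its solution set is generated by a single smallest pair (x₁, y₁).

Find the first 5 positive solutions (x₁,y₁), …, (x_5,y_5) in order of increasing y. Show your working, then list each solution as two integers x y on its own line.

[21; 1,20,1,42] for √482; ℓ=4 ⇒ convergent index 3
k=0  a_k=21  p_k/q_k = 21/1
k=1  a_k=1  p_k/q_k = 22/1
k=2  a_k=20  p_k/q_k = 461/21
k=3  a_k=1  p_k/q_k = 483/22
fundamental: x₁=483, y₁=22  (since 233289 − 482·484 = 1)
k=2:  x_2 = 483·483+482·22·22 = 466577,  y_2 = 483·22+22·483 = 21252
k=3:  x_3 = 483·466577+482·22·21252 = 450712899,  y_3 = 483·21252+22·466577 = 20529410
k=4:  x_4 = 483·450712899+482·22·20529410 = 435388193857,  y_4 = 483·20529410+22·450712899 = 19831388808
k=5:  x_5 = 483·435388193857+482·22·19831388808 = 420584544552963,  y_5 = 483·19831388808+22·435388193857 = 19157101059118

483 22
466577 21252
450712899 20529410
435388193857 19831388808
420584544552963 19157101059118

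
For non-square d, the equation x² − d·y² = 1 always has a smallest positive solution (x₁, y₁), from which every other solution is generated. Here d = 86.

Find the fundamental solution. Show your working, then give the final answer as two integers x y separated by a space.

d=86: √d = [9; 3,1,1,1,8,1,1,1,3,18] (ℓ=10, even), read p_9/q_9
step 0: (9, 1)  from 9·(1,0) + (0,1)
step 1: (28, 3)  from 3·(9,1) + (1,0)
step 2: (37, 4)  from 1·(28,3) + (9,1)
…
step 4: (102, 11)  from 1·(65,7) + (37,4)
step 5: (881, 95)  from 8·(102,11) + (65,7)
…
step 8: (2847, 307)  from 1·(1864,201) + (983,106)
step 9: (10405, 1122)  from 3·(2847,307) + (1864,201)
fundamental: x₁=10405, y₁=1122  (since 108264025 − 86·1258884 = 1)

10405 1122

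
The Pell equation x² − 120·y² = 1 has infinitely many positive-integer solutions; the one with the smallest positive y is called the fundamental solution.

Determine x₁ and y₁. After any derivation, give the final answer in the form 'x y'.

d=120: √d = [10; 1,20] (ℓ=2, even), read p_1/q_1
step 0: (10, 1)  from 10·(1,0) + (0,1)
step 1: (11, 1)  from 1·(10,1) + (1,0)
fundamental: x₁=11, y₁=1  (since 121 − 120·1 = 1)

11 1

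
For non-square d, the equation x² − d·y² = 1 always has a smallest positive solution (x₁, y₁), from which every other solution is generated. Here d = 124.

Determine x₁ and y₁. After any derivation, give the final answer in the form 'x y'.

4620799 414960

√124 = [11; 7,2,1,1,1,…,2,7,22, …], period ℓ=16 (even) → k=15
step 0: (11, 1)  from 11·(1,0) + (0,1)
…
step 2: (167, 15)  from 2·(78,7) + (11,1)
…
step 8: (14543, 1306)  from 4·(3040,273) + (2383,214)
…
step 14: (626251, 56239)  from 2·(237042,21287) + (152167,13665)
step 15: (4620799, 414960)  from 7·(626251,56239) + (237042,21287)
(x₁, y₁) = (4620799, 414960);  4620799² − 124·414960² = 1 ✓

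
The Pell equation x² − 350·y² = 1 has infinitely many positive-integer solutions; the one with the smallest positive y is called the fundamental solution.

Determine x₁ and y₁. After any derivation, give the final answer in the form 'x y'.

d=350: √d = [18; 1,2,2,2,1,36] (ℓ=6, even), read p_5/q_5
a_0=18:  p_0=18·1+0=18,  q_0=18·0+1=1
a_1=1:  p_1=1·18+1=19,  q_1=1·1+0=1
…
a_3=2:  p_3=2·56+19=131,  q_3=2·3+1=7
a_4=2:  p_4=2·131+56=318,  q_4=2·7+3=17
a_5=1:  p_5=1·318+131=449,  q_5=1·17+7=24
→ (449, 24).  Check: 449²=201601, 350·24²=201600, difference 1.

449 24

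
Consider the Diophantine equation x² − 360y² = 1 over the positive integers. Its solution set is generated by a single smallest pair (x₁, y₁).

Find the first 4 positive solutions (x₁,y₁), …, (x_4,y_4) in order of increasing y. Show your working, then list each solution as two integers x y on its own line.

19 1
721 38
27379 1443
1039681 54796

√360 = [18; 1,36, …], period ℓ=2 (even) → k=1
a_0=18:  p_0=18·1+0=18,  q_0=18·0+1=1
a_1=1:  p_1=1·18+1=19,  q_1=1·1+0=1
(x₁, y₁) = (19, 1);  19² − 360·1² = 1 ✓
(x_2, y_2) = (19·19 + 360·1·1, 19·1 + 1·19) = (721, 38)
(x_3, y_3) = (19·721 + 360·1·38, 19·38 + 1·721) = (27379, 1443)
(x_4, y_4) = (19·27379 + 360·1·1443, 19·1443 + 1·27379) = (1039681, 54796)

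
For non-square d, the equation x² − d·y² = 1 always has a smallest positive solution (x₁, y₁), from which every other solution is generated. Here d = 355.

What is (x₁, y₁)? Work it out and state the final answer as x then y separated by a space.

954809 50676

[18; 1,5,3,3,1,6,1,3,3,5,1,36] for √355; ℓ=12 ⇒ convergent index 11
i=0: a=18 ⇒ p=18, q=1
i=1: a=1 ⇒ p=19, q=1
…
i=4: a=3 ⇒ p=1187, q=63
…
i=6: a=6 ⇒ p=10457, q=555
…
i=10: a=5 ⇒ p=803418, q=42641
i=11: a=1 ⇒ p=954809, q=50676
(x₁, y₁) = (954809, 50676);  954809² − 355·50676² = 1 ✓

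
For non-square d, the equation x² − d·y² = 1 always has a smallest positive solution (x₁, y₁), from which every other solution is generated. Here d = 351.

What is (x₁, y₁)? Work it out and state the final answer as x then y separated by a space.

62425 3332

√351 → a₀=18, period (1,2,1,3,2,2,2,3,1,2,1,36); ℓ=12 even so k=11
i=0: a=18 ⇒ p=18, q=1
i=1: a=1 ⇒ p=19, q=1
i=2: a=2 ⇒ p=56, q=3
…
i=4: a=3 ⇒ p=281, q=15
…
i=6: a=2 ⇒ p=1555, q=83
…
i=8: a=3 ⇒ p=12796, q=683
i=9: a=1 ⇒ p=16543, q=883
i=10: a=2 ⇒ p=45882, q=2449
i=11: a=1 ⇒ p=62425, q=3332
fundamental: x₁=62425, y₁=3332  (since 3896880625 − 351·11102224 = 1)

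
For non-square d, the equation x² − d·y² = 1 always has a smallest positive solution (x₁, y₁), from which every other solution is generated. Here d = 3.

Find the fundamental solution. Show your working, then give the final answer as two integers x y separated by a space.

2 1

[1; 1,2] for √3; ℓ=2 ⇒ convergent index 1
step 0: (1, 1)  from 1·(1,0) + (0,1)
step 1: (2, 1)  from 1·(1,1) + (1,0)
fundamental: x₁=2, y₁=1  (since 4 − 3·1 = 1)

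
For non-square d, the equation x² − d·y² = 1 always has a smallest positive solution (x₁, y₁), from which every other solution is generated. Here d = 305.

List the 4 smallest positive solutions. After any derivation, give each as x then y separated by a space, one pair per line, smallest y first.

[17; 2,6,2,34] for √305; ℓ=4 ⇒ convergent index 3
a_0=17:  p_0=17·1+0=17,  q_0=17·0+1=1
…
a_2=6:  p_2=6·35+17=227,  q_2=6·2+1=13
a_3=2:  p_3=2·227+35=489,  q_3=2·13+2=28
fundamental: x₁=489, y₁=28  (since 239121 − 305·784 = 1)
(x_2, y_2) = (489·489 + 305·28·28, 489·28 + 28·489) = (478241, 27384)
(x_3, y_3) = (489·478241 + 305·28·27384, 489·27384 + 28·478241) = (467719209, 26781524)
(x_4, y_4) = (489·467719209 + 305·28·26781524, 489·26781524 + 28·467719209) = (457428908161, 26192303088)

489 28
478241 27384
467719209 26781524
457428908161 26192303088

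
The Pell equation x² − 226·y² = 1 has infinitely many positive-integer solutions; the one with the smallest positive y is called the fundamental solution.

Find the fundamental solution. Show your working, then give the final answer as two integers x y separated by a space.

451 30

[15; 30] for √226; ℓ=1 ⇒ convergent index 1
a_0=15:  p_0=15·1+0=15,  q_0=15·0+1=1
a_1=30:  p_1=30·15+1=451,  q_1=30·1+0=30
(x₁, y₁) = (451, 30);  451² − 226·30² = 1 ✓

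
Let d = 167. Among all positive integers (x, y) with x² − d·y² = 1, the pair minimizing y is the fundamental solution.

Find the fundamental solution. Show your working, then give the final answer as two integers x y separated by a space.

168 13

d=167: √d = [12; 1,11,1,24] (ℓ=4, even), read p_3/q_3
k=0  a_k=12  p_k/q_k = 12/1
…
k=2  a_k=11  p_k/q_k = 155/12
k=3  a_k=1  p_k/q_k = 168/13
→ (168, 13).  Check: 168²=28224, 167·13²=28223, difference 1.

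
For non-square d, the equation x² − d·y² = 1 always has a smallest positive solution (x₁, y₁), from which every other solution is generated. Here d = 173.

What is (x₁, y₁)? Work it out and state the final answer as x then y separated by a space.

d=173: √d = [13; 6,1,1,6,26] (ℓ=5, odd), read p_9/q_9
k=0  a_k=13  p_k/q_k = 13/1
…
k=2  a_k=1  p_k/q_k = 92/7
…
k=4  a_k=6  p_k/q_k = 1118/85
k=5  a_k=26  p_k/q_k = 29239/2223
k=6  a_k=6  p_k/q_k = 176552/13423
k=7  a_k=1  p_k/q_k = 205791/15646
k=8  a_k=1  p_k/q_k = 382343/29069
k=9  a_k=6  p_k/q_k = 2499849/190060
fundamental: x₁=2499849, y₁=190060  (since 6249245022801 − 173·36122803600 = 1)

2499849 190060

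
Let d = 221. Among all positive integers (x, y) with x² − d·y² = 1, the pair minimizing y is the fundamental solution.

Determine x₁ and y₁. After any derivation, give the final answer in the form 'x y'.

1665 112

d=221: √d = [14; 1,6,2,6,1,28] (ℓ=6, even), read p_5/q_5
i=0: a=14 ⇒ p=14, q=1
…
i=4: a=6 ⇒ p=1442, q=97
i=5: a=1 ⇒ p=1665, q=112
→ (1665, 112).  Check: 1665²=2772225, 221·112²=2772224, difference 1.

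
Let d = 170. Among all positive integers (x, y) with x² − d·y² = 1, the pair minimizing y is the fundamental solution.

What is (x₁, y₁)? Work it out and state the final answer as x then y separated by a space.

[13; 26] for √170; ℓ=1 ⇒ convergent index 1
i=0: a=13 ⇒ p=13, q=1
i=1: a=26 ⇒ p=339, q=26
fundamental: x₁=339, y₁=26  (since 114921 − 170·676 = 1)

339 26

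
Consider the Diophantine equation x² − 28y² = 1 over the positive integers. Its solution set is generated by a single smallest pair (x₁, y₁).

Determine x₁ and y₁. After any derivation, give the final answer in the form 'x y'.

d=28: √d = [5; 3,2,3,10] (ℓ=4, even), read p_3/q_3
step 0: (5, 1)  from 5·(1,0) + (0,1)
step 1: (16, 3)  from 3·(5,1) + (1,0)
step 2: (37, 7)  from 2·(16,3) + (5,1)
step 3: (127, 24)  from 3·(37,7) + (16,3)
→ (127, 24).  Check: 127²=16129, 28·24²=16128, difference 1.

127 24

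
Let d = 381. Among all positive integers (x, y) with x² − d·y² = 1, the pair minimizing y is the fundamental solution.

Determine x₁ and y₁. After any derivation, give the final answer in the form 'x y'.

1015 52

√381 → a₀=19, period (1,1,12,1,1,38); ℓ=6 even so k=5
k=0  a_k=19  p_k/q_k = 19/1
k=1  a_k=1  p_k/q_k = 20/1
…
k=3  a_k=12  p_k/q_k = 488/25
k=4  a_k=1  p_k/q_k = 527/27
k=5  a_k=1  p_k/q_k = 1015/52
→ (1015, 52).  Check: 1015²=1030225, 381·52²=1030224, difference 1.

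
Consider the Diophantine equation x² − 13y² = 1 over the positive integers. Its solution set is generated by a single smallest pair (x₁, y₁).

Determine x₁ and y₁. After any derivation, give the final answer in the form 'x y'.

649 180

[3; 1,1,1,1,6] for √13; ℓ=5 ⇒ convergent index 9
step 0: (3, 1)  from 3·(1,0) + (0,1)
…
step 5: (119, 33)  from 6·(18,5) + (11,3)
step 6: (137, 38)  from 1·(119,33) + (18,5)
…
step 8: (393, 109)  from 1·(256,71) + (137,38)
step 9: (649, 180)  from 1·(393,109) + (256,71)
fundamental: x₁=649, y₁=180  (since 421201 − 13·32400 = 1)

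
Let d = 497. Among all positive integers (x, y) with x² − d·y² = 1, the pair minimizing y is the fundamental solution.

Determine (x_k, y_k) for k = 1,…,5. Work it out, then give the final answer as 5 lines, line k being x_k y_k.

1201887 53912
2889064721537 129592263888
6944658661946678751 311510514535059400
16693389930459326703284737 748800875565868281911712
40127136686692992928199618718687 1799948075862157952969508541688

√497 = [22; 3,2,2,5,6,5,2,2,3,44, …], period ℓ=10 (even) → k=9
k=0  a_k=22  p_k/q_k = 22/1
k=1  a_k=3  p_k/q_k = 67/3
k=2  a_k=2  p_k/q_k = 156/7
k=3  a_k=2  p_k/q_k = 379/17
…
k=6  a_k=5  p_k/q_k = 65476/2937
k=7  a_k=2  p_k/q_k = 143637/6443
k=8  a_k=2  p_k/q_k = 352750/15823
k=9  a_k=3  p_k/q_k = 1201887/53912
→ (1201887, 53912).  Check: 1201887²=1444532360769, 497·53912²=1444532360768, difference 1.
(x_2, y_2) = (1201887·1201887 + 497·53912·53912, 1201887·53912 + 53912·1201887) = (2889064721537, 129592263888)
(x_3, y_3) = (1201887·2889064721537 + 497·53912·129592263888, 1201887·129592263888 + 53912·2889064721537) = (6944658661946678751, 311510514535059400)
(x_4, y_4) = (1201887·6944658661946678751 + 497·53912·311510514535059400, 1201887·311510514535059400 + 53912·6944658661946678751) = (16693389930459326703284737, 748800875565868281911712)
(x_5, y_5) = (1201887·16693389930459326703284737 + 497·53912·748800875565868281911712, 1201887·748800875565868281911712 + 53912·16693389930459326703284737) = (40127136686692992928199618718687, 1799948075862157952969508541688)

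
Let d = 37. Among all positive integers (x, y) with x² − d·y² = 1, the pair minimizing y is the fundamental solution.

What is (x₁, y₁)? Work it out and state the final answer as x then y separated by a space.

√37 = [6; 12, …], period ℓ=1 (odd) → k=1
a_0=6:  p_0=6·1+0=6,  q_0=6·0+1=1
a_1=12:  p_1=12·6+1=73,  q_1=12·1+0=12
(x₁, y₁) = (73, 12);  73² − 37·12² = 1 ✓

73 12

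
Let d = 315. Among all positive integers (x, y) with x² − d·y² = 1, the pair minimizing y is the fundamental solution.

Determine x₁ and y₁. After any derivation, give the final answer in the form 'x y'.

71 4

d=315: √d = [17; 1,2,1,34] (ℓ=4, even), read p_3/q_3
step 0: (17, 1)  from 17·(1,0) + (0,1)
step 1: (18, 1)  from 1·(17,1) + (1,0)
step 2: (53, 3)  from 2·(18,1) + (17,1)
step 3: (71, 4)  from 1·(53,3) + (18,1)
→ (71, 4).  Check: 71²=5041, 315·4²=5040, difference 1.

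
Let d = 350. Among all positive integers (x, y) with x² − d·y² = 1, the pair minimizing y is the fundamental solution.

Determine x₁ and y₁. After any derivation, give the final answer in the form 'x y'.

449 24

d=350: √d = [18; 1,2,2,2,1,36] (ℓ=6, even), read p_5/q_5
k=0  a_k=18  p_k/q_k = 18/1
k=1  a_k=1  p_k/q_k = 19/1
k=2  a_k=2  p_k/q_k = 56/3
k=3  a_k=2  p_k/q_k = 131/7
k=4  a_k=2  p_k/q_k = 318/17
k=5  a_k=1  p_k/q_k = 449/24
(x₁, y₁) = (449, 24);  449² − 350·24² = 1 ✓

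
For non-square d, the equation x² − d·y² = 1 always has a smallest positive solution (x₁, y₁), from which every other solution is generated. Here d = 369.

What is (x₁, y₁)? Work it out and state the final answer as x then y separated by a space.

8396801 437120

d=369: √d = [19; 4,1,3,2,7,4,7,2,3,1,4,38] (ℓ=12, even), read p_11/q_11
k=0  a_k=19  p_k/q_k = 19/1
…
k=2  a_k=1  p_k/q_k = 96/5
k=3  a_k=3  p_k/q_k = 365/19
k=4  a_k=2  p_k/q_k = 826/43
…
k=8  a_k=2  p_k/q_k = 393504/20485
…
k=10  a_k=1  p_k/q_k = 1758061/91521
k=11  a_k=4  p_k/q_k = 8396801/437120
fundamental: x₁=8396801, y₁=437120  (since 70506267033601 − 369·191073894400 = 1)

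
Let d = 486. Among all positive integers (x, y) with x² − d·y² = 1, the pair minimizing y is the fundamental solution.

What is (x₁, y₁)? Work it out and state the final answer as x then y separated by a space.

[22; 22,44] for √486; ℓ=2 ⇒ convergent index 1
i=0: a=22 ⇒ p=22, q=1
i=1: a=22 ⇒ p=485, q=22
(x₁, y₁) = (485, 22);  485² − 486·22² = 1 ✓

485 22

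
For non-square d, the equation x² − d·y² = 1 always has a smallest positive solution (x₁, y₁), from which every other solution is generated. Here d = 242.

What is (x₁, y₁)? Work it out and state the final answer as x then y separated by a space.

√242 = [15; 1,1,3,1,14,1,3,1,1,30, …], period ℓ=10 (even) → k=9
i=0: a=15 ⇒ p=15, q=1
i=1: a=1 ⇒ p=16, q=1
i=2: a=1 ⇒ p=31, q=2
…
i=4: a=1 ⇒ p=140, q=9
i=5: a=14 ⇒ p=2069, q=133
…
i=8: a=1 ⇒ p=10905, q=701
i=9: a=1 ⇒ p=19601, q=1260
fundamental: x₁=19601, y₁=1260  (since 384199201 − 242·1587600 = 1)

19601 1260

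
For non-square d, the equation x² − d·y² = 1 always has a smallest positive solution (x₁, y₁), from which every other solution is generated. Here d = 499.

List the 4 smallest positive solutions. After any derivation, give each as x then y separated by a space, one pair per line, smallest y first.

√499 = [22; 2,1,21,1,2,44, …], period ℓ=6 (even) → k=5
step 0: (22, 1)  from 22·(1,0) + (0,1)
step 1: (45, 2)  from 2·(22,1) + (1,0)
…
step 3: (1452, 65)  from 21·(67,3) + (45,2)
step 4: (1519, 68)  from 1·(1452,65) + (67,3)
step 5: (4490, 201)  from 2·(1519,68) + (1452,65)
→ (4490, 201).  Check: 4490²=20160100, 499·201²=20160099, difference 1.
k=2:  x_2 = 4490·4490+499·201·201 = 40320199,  y_2 = 4490·201+201·4490 = 1804980
k=3:  x_3 = 4490·40320199+499·201·1804980 = 362075382530,  y_3 = 4490·1804980+201·40320199 = 16208720199
k=4:  x_4 = 4490·362075382530+499·201·16208720199 = 3251436894799201,  y_4 = 4490·16208720199+201·362075382530 = 145554305582040

4490 201
40320199 1804980
362075382530 16208720199
3251436894799201 145554305582040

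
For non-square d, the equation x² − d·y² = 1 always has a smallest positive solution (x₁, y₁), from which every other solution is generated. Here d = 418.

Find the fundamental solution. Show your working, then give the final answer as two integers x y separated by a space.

33857 1656

d=418: √d = [20; 2,4,20,4,2,40] (ℓ=6, even), read p_5/q_5
step 0: (20, 1)  from 20·(1,0) + (0,1)
step 1: (41, 2)  from 2·(20,1) + (1,0)
step 2: (184, 9)  from 4·(41,2) + (20,1)
step 3: (3721, 182)  from 20·(184,9) + (41,2)
step 4: (15068, 737)  from 4·(3721,182) + (184,9)
step 5: (33857, 1656)  from 2·(15068,737) + (3721,182)
→ (33857, 1656).  Check: 33857²=1146296449, 418·1656²=1146296448, difference 1.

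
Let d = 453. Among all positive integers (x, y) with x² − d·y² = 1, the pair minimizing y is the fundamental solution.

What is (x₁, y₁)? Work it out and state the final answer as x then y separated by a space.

1653751 77700

√453 → a₀=21, period (3,1,1,10,14,10,1,1,3,42); ℓ=10 even so k=9
step 0: (21, 1)  from 21·(1,0) + (0,1)
step 1: (64, 3)  from 3·(21,1) + (1,0)
step 2: (85, 4)  from 1·(64,3) + (21,1)
…
step 4: (1575, 74)  from 10·(149,7) + (85,4)
step 5: (22199, 1043)  from 14·(1575,74) + (149,7)
step 6: (223565, 10504)  from 10·(22199,1043) + (1575,74)
…
step 8: (469329, 22051)  from 1·(245764,11547) + (223565,10504)
step 9: (1653751, 77700)  from 3·(469329,22051) + (245764,11547)
→ (1653751, 77700).  Check: 1653751²=2734892370001, 453·77700²=2734892370000, difference 1.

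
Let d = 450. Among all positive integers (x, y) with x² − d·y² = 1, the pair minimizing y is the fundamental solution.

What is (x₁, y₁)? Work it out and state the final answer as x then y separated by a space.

19601 924

d=450: √d = [21; 4,1,2,4,2,1,4,42] (ℓ=8, even), read p_7/q_7
i=0: a=21 ⇒ p=21, q=1
…
i=6: a=1 ⇒ p=4179, q=197
i=7: a=4 ⇒ p=19601, q=924
→ (19601, 924).  Check: 19601²=384199201, 450·924²=384199200, difference 1.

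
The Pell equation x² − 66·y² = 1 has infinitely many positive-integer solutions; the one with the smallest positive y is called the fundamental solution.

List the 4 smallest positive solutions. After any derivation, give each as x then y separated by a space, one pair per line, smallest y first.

[8; 8,16] for √66; ℓ=2 ⇒ convergent index 1
i=0: a=8 ⇒ p=8, q=1
i=1: a=8 ⇒ p=65, q=8
fundamental: x₁=65, y₁=8  (since 4225 − 66·64 = 1)
n=2: (65,8)∘(65,8) = (65·65+66·8·8, 65·8+8·65) = (8449,1040)
n=3: (8449,1040)∘(65,8) = (65·8449+66·8·1040, 65·1040+8·8449) = (1098305,135192)
n=4: (1098305,135192)∘(65,8) = (65·1098305+66·8·135192, 65·135192+8·1098305) = (142771201,17573920)

65 8
8449 1040
1098305 135192
142771201 17573920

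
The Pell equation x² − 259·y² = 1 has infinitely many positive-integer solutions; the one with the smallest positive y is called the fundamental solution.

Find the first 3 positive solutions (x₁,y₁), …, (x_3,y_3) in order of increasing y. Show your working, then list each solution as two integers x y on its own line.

[16; 10,1,2,3,4,3,2,1,10,32] for √259; ℓ=10 ⇒ convergent index 9
a_0=16:  p_0=16·1+0=16,  q_0=16·0+1=1
a_1=10:  p_1=10·16+1=161,  q_1=10·1+0=10
a_2=1:  p_2=1·161+16=177,  q_2=1·10+1=11
…
a_4=3:  p_4=3·515+177=1722,  q_4=3·32+11=107
…
a_6=3:  p_6=3·7403+1722=23931,  q_6=3·460+107=1487
a_7=2:  p_7=2·23931+7403=55265,  q_7=2·1487+460=3434
a_8=1:  p_8=1·55265+23931=79196,  q_8=1·3434+1487=4921
a_9=10:  p_9=10·79196+55265=847225,  q_9=10·4921+3434=52644
(x₁, y₁) = (847225, 52644);  847225² − 259·52644² = 1 ✓
n=2: (847225,52644)∘(847225,52644) = (847225·847225+259·52644·52644, 847225·52644+52644·847225) = (1435580401249,89202625800)
n=3: (1435580401249,89202625800)∘(847225,52644) = (847225·1435580401249+259·52644·89202625800, 847225·89202625800+52644·1435580401249) = (2432519210895520825,151149389286757356)

847225 52644
1435580401249 89202625800
2432519210895520825 151149389286757356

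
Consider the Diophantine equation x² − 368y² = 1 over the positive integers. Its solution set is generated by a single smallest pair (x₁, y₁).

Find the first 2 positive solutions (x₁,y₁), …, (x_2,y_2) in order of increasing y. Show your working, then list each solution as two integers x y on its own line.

1151 60
2649601 138120

√368 = [19; 5,2,5,38, …], period ℓ=4 (even) → k=3
step 0: (19, 1)  from 19·(1,0) + (0,1)
step 1: (96, 5)  from 5·(19,1) + (1,0)
step 2: (211, 11)  from 2·(96,5) + (19,1)
step 3: (1151, 60)  from 5·(211,11) + (96,5)
→ (1151, 60).  Check: 1151²=1324801, 368·60²=1324800, difference 1.
(1151+60√368)^2 = 2649601 + 138120√368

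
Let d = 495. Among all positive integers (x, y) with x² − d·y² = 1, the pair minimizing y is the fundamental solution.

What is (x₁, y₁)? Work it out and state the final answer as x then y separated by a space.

√495 = [22; 4,44, …], period ℓ=2 (even) → k=1
step 0: (22, 1)  from 22·(1,0) + (0,1)
step 1: (89, 4)  from 4·(22,1) + (1,0)
(x₁, y₁) = (89, 4);  89² − 495·4² = 1 ✓

89 4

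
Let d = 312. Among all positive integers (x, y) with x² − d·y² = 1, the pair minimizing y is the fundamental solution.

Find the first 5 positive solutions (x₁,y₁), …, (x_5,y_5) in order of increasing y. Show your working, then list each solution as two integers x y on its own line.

53 3
5617 318
595349 33705
63101377 3572412
6688150613 378641967

√312 → a₀=17, period (1,1,1,34); ℓ=4 even so k=3
i=0: a=17 ⇒ p=17, q=1
i=1: a=1 ⇒ p=18, q=1
i=2: a=1 ⇒ p=35, q=2
i=3: a=1 ⇒ p=53, q=3
(x₁, y₁) = (53, 3);  53² − 312·3² = 1 ✓
(53+3√312)^2 = 5617 + 318√312
(53+3√312)^3 = 595349 + 33705√312
(53+3√312)^4 = 63101377 + 3572412√312
(53+3√312)^5 = 6688150613 + 378641967√312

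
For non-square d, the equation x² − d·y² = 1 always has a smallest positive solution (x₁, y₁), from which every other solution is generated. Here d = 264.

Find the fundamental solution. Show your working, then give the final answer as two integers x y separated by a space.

√264 → a₀=16, period (4,32); ℓ=2 even so k=1
k=0  a_k=16  p_k/q_k = 16/1
k=1  a_k=4  p_k/q_k = 65/4
→ (65, 4).  Check: 65²=4225, 264·4²=4224, difference 1.

65 4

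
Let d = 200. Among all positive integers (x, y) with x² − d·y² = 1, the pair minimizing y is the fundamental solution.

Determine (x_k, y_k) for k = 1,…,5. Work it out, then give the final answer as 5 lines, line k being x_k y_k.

√200 = [14; 7,28, …], period ℓ=2 (even) → k=1
step 0: (14, 1)  from 14·(1,0) + (0,1)
step 1: (99, 7)  from 7·(14,1) + (1,0)
→ (99, 7).  Check: 99²=9801, 200·7²=9800, difference 1.
k=2:  x_2 = 99·99+200·7·7 = 19601,  y_2 = 99·7+7·99 = 1386
k=3:  x_3 = 99·19601+200·7·1386 = 3880899,  y_3 = 99·1386+7·19601 = 274421
k=4:  x_4 = 99·3880899+200·7·274421 = 768398401,  y_4 = 99·274421+7·3880899 = 54333972
k=5:  x_5 = 99·768398401+200·7·54333972 = 152139002499,  y_5 = 99·54333972+7·768398401 = 10757852035

99 7
19601 1386
3880899 274421
768398401 54333972
152139002499 10757852035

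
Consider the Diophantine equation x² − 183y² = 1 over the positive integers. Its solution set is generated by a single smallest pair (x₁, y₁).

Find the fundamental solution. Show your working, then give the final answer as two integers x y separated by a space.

487 36

√183 = [13; 1,1,8,1,1,26, …], period ℓ=6 (even) → k=5
step 0: (13, 1)  from 13·(1,0) + (0,1)
step 1: (14, 1)  from 1·(13,1) + (1,0)
step 2: (27, 2)  from 1·(14,1) + (13,1)
step 3: (230, 17)  from 8·(27,2) + (14,1)
step 4: (257, 19)  from 1·(230,17) + (27,2)
step 5: (487, 36)  from 1·(257,19) + (230,17)
fundamental: x₁=487, y₁=36  (since 237169 − 183·1296 = 1)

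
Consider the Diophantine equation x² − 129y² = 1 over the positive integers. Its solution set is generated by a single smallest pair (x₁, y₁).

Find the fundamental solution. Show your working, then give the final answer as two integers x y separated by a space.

[11; 2,1,3,1,6,1,3,1,2,22] for √129; ℓ=10 ⇒ convergent index 9
i=0: a=11 ⇒ p=11, q=1
i=1: a=2 ⇒ p=23, q=2
i=2: a=1 ⇒ p=34, q=3
…
i=4: a=1 ⇒ p=159, q=14
…
i=6: a=1 ⇒ p=1238, q=109
…
i=8: a=1 ⇒ p=6031, q=531
i=9: a=2 ⇒ p=16855, q=1484
→ (16855, 1484).  Check: 16855²=284091025, 129·1484²=284091024, difference 1.

16855 1484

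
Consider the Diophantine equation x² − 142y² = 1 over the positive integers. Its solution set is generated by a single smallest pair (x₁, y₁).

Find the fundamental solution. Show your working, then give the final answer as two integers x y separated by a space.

[11; 1,10,1,22] for √142; ℓ=4 ⇒ convergent index 3
k=0  a_k=11  p_k/q_k = 11/1
k=1  a_k=1  p_k/q_k = 12/1
k=2  a_k=10  p_k/q_k = 131/11
k=3  a_k=1  p_k/q_k = 143/12
(x₁, y₁) = (143, 12);  143² − 142·12² = 1 ✓

143 12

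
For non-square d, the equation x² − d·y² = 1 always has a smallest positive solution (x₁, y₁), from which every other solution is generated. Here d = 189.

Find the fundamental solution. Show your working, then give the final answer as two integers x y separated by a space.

[13; 1,2,1,26] for √189; ℓ=4 ⇒ convergent index 3
k=0  a_k=13  p_k/q_k = 13/1
…
k=2  a_k=2  p_k/q_k = 41/3
k=3  a_k=1  p_k/q_k = 55/4
→ (55, 4).  Check: 55²=3025, 189·4²=3024, difference 1.

55 4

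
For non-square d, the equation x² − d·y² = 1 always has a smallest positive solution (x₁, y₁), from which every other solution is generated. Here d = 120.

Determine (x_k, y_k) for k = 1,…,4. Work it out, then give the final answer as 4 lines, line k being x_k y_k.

d=120: √d = [10; 1,20] (ℓ=2, even), read p_1/q_1
a_0=10:  p_0=10·1+0=10,  q_0=10·0+1=1
a_1=1:  p_1=1·10+1=11,  q_1=1·1+0=1
→ (11, 1).  Check: 11²=121, 120·1²=120, difference 1.
(11+1√120)^2 = 241 + 22√120
(11+1√120)^3 = 5291 + 483√120
(11+1√120)^4 = 116161 + 10604√120

11 1
241 22
5291 483
116161 10604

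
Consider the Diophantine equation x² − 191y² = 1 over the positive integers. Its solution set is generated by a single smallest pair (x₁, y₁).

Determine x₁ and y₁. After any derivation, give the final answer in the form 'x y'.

[13; 1,4,1,1,3,…,4,1,26] for √191; ℓ=16 ⇒ convergent index 15
a_0=13:  p_0=13·1+0=13,  q_0=13·0+1=1
…
a_3=1:  p_3=1·69+14=83,  q_3=1·5+1=6
…
a_5=3:  p_5=3·152+83=539,  q_5=3·11+6=39
…
a_8=13:  p_8=13·2999+1230=40217,  q_8=13·217+89=2910
…
a_10=2:  p_10=2·83433+40217=207083,  q_10=2·6037+2910=14984
…
a_12=1:  p_12=1·704682+207083=911765,  q_12=1·50989+14984=65973
a_13=1:  p_13=1·911765+704682=1616447,  q_13=1·65973+50989=116962
a_14=4:  p_14=4·1616447+911765=7377553,  q_14=4·116962+65973=533821
a_15=1:  p_15=1·7377553+1616447=8994000,  q_15=1·533821+116962=650783
fundamental: x₁=8994000, y₁=650783  (since 80892036000000 − 191·423518513089 = 1)

8994000 650783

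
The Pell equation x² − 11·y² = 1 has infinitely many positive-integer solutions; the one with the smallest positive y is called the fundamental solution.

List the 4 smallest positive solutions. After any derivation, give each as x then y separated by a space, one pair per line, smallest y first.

10 3
199 60
3970 1197
79201 23880

√11 = [3; 3,6, …], period ℓ=2 (even) → k=1
k=0  a_k=3  p_k/q_k = 3/1
k=1  a_k=3  p_k/q_k = 10/3
(x₁, y₁) = (10, 3);  10² − 11·3² = 1 ✓
n=2: (10,3)∘(10,3) = (10·10+11·3·3, 10·3+3·10) = (199,60)
n=3: (199,60)∘(10,3) = (10·199+11·3·60, 10·60+3·199) = (3970,1197)
n=4: (3970,1197)∘(10,3) = (10·3970+11·3·1197, 10·1197+3·3970) = (79201,23880)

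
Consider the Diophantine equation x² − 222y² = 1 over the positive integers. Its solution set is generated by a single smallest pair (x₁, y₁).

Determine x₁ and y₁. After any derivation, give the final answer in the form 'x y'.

149 10

√222 → a₀=14, period (1,8,1,28); ℓ=4 even so k=3
i=0: a=14 ⇒ p=14, q=1
i=1: a=1 ⇒ p=15, q=1
i=2: a=8 ⇒ p=134, q=9
i=3: a=1 ⇒ p=149, q=10
→ (149, 10).  Check: 149²=22201, 222·10²=22200, difference 1.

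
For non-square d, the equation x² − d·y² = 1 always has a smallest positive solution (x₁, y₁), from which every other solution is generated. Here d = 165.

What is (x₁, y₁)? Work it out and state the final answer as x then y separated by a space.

[12; 1,5,2,5,1,24] for √165; ℓ=6 ⇒ convergent index 5
k=0  a_k=12  p_k/q_k = 12/1
…
k=3  a_k=2  p_k/q_k = 167/13
k=4  a_k=5  p_k/q_k = 912/71
k=5  a_k=1  p_k/q_k = 1079/84
→ (1079, 84).  Check: 1079²=1164241, 165·84²=1164240, difference 1.

1079 84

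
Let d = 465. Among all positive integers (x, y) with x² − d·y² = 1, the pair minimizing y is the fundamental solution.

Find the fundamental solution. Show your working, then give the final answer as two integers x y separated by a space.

[21; 1,1,3,2,2,2,3,1,1,42] for √465; ℓ=10 ⇒ convergent index 9
i=0: a=21 ⇒ p=21, q=1
i=1: a=1 ⇒ p=22, q=1
i=2: a=1 ⇒ p=43, q=2
…
i=6: a=2 ⇒ p=2027, q=94
…
i=8: a=1 ⇒ p=8949, q=415
i=9: a=1 ⇒ p=15871, q=736
→ (15871, 736).  Check: 15871²=251888641, 465·736²=251888640, difference 1.

15871 736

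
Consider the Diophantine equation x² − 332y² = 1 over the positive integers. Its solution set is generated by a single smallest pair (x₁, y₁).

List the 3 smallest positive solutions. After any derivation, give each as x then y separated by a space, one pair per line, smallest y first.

13447 738
361643617 19847772
9726043422151 533785979430

√332 = [18; 4,1,1,8,1,1,4,36, …], period ℓ=8 (even) → k=7
a_0=18:  p_0=18·1+0=18,  q_0=18·0+1=1
a_1=4:  p_1=4·18+1=73,  q_1=4·1+0=4
…
a_4=8:  p_4=8·164+91=1403,  q_4=8·9+5=77
…
a_6=1:  p_6=1·1567+1403=2970,  q_6=1·86+77=163
a_7=4:  p_7=4·2970+1567=13447,  q_7=4·163+86=738
fundamental: x₁=13447, y₁=738  (since 180821809 − 332·544644 = 1)
n=2: (13447,738)∘(13447,738) = (13447·13447+332·738·738, 13447·738+738·13447) = (361643617,19847772)
n=3: (361643617,19847772)∘(13447,738) = (13447·361643617+332·738·19847772, 13447·19847772+738·361643617) = (9726043422151,533785979430)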